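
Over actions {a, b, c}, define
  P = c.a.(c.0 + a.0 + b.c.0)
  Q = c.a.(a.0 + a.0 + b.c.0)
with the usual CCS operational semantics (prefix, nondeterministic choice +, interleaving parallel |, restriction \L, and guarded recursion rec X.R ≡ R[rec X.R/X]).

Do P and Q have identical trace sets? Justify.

trace-distinct — witness ⟨cac⟩

LTS(P): 5 reachable states
  u0 = c.a.(c.0 + a.0 + b.c.0) | ··c··> u1
  u1 = a.(c.0 + a.0 + b.c.0) | ··a··> u2
  u2 = c.0 + a.0 + b.c.0 | ··a··> u3, ··b··> u4, ··c··> u3
  u3 = 0 | deadlocked
  u4 = c.0 | ··c··> u3
LTS(Q): 5 reachable states
  v0 = c.a.(a.0 + a.0 + b.c.0) | ··c··> v1
  v1 = a.(a.0 + a.0 + b.c.0) | ··a··> v2
  v2 = a.0 + a.0 + b.c.0 | ··a··> v3, ··b··> v4
  v3 = 0 | deadlocked
  v4 = c.0 | ··c··> v3
Run σ = ⟨cac⟩ on P: start {u0}
  step 1 (c): {u1}
  step 2 (a): {u2}
  step 3 (c): {u3}
  ✓ P
Run σ = ⟨cac⟩ on Q: start {v0}
  step 1 (c): {v1}
  step 2 (a): {v2}
  step 3 (c): no successor for Q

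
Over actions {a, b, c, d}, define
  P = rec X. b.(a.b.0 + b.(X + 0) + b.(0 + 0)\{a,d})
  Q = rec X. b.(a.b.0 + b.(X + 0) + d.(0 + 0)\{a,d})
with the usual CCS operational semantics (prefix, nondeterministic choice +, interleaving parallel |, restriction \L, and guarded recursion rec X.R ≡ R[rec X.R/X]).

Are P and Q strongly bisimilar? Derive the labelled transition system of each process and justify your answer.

not bisimilar

Reachable graph of P (6 states):
  u0 = rec X. b.(a.b.0 + b.(X + 0) + b.(0 + 0)\{a,d}) has moves --b--▸ u1
  u1 = a.b.0 + b.((rec X. b.(a.b.0 + b.(X + 0) + b.(0 + 0)\{a,d})) + 0) + b.(0 + 0)\{a,d} has moves --a--▸ u2, --b--▸ u3, --b--▸ u4
  u2 = b.0 has moves --b--▸ u5
  u3 = (0 + 0)\{a,d} has moves stopped
  u4 = (rec X. b.(a.b.0 + b.(X + 0) + b.(0 + 0)\{a,d})) + 0 has moves --b--▸ u1
  u5 = 0 has moves stopped
Reachable graph of Q (6 states):
  v0 = rec X. b.(a.b.0 + b.(X + 0) + d.(0 + 0)\{a,d}) has moves --b--▸ v1
  v1 = a.b.0 + b.((rec X. b.(a.b.0 + b.(X + 0) + d.(0 + 0)\{a,d})) + 0) + d.(0 + 0)\{a,d} has moves --a--▸ v2, --b--▸ v3, --d--▸ v4
  v2 = b.0 has moves --b--▸ v5
  v3 = (rec X. b.(a.b.0 + b.(X + 0) + d.(0 + 0)\{a,d})) + 0 has moves --b--▸ v1
  v4 = (0 + 0)\{a,d} has moves stopped
  v5 = 0 has moves stopped
Bisimilarity quotient blocks:
  B0 = {u0, u4}
  B1 = {u1}
  B2 = {u2, v2}
  B3 = {u3, u5, v4, v5}
  B4 = {v0, v3}
  B5 = {v1}
u0 ∈ B0, v0 ∈ B4 → different blocks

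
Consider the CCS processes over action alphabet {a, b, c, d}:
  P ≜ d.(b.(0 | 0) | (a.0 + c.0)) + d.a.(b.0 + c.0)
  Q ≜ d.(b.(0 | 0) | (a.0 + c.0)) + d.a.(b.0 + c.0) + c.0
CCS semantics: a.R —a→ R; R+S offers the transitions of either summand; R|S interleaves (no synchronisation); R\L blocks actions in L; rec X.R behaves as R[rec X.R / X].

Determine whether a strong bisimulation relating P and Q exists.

not bisimilar

LTS(P): 8 reachable states
  s0 = d.(b.(0 | 0) | (a.0 + c.0)) + d.a.(b.0 + c.0) has moves ··d··> s1, ··d··> s2
  s1 = a.(b.0 + c.0) has moves ··a··> s3
  s2 = b.(0 | 0) | (a.0 + c.0) has moves ··a··> s4, ··b··> s5, ··c··> s4
  s3 = b.0 + c.0 has moves ··b··> s6, ··c··> s6
  s4 = b.(0 | 0) | 0 has moves ··b··> s7
  s5 = 0 | 0 | (a.0 + c.0) has moves ··a··> s7, ··c··> s7
  s6 = 0 has moves stopped
  s7 = 0 | 0 | 0 has moves stopped
LTS(Q): 8 reachable states
  t0 = d.(b.(0 | 0) | (a.0 + c.0)) + d.a.(b.0 + c.0) + c.0 has moves ··c··> t1, ··d··> t2, ··d··> t3
  t1 = 0 has moves stopped
  t2 = a.(b.0 + c.0) has moves ··a··> t4
  t3 = b.(0 | 0) | (a.0 + c.0) has moves ··a··> t5, ··b··> t6, ··c··> t5
  t4 = b.0 + c.0 has moves ··b··> t1, ··c··> t1
  t5 = b.(0 | 0) | 0 has moves ··b··> t7
  t6 = 0 | 0 | (a.0 + c.0) has moves ··a··> t7, ··c··> t7
  t7 = 0 | 0 | 0 has moves stopped
Bisimilarity quotient blocks:
  B0 = {s0}
  B1 = {s1, t2}
  B2 = {s3, t4}
  B3 = {s6, s7, t1, t7}
  B4 = {s2, t3}
  B5 = {s4, t5}
  B6 = {s5, t6}
  B7 = {t0}
s0 ∈ B0, t0 ∈ B7 → different blocks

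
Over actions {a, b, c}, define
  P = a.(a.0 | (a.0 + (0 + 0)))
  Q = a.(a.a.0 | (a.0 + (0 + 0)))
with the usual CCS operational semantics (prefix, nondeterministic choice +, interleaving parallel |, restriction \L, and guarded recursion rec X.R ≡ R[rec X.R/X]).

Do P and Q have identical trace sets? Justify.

traces(P) ≠ traces(Q) — witness ⟨aaaa⟩

Reachable graph of P (5 states):
  p0 = a.(a.0 | (a.0 + (0 + 0))) | -a-> p1
  p1 = a.0 | (a.0 + (0 + 0)) | -a-> p2, -a-> p3
  p2 = 0 | (a.0 + (0 + 0)) | -a-> p4
  p3 = a.0 | 0 | -a-> p4
  p4 = 0 | 0 | ·
Reachable graph of Q (7 states):
  q0 = a.(a.a.0 | (a.0 + (0 + 0))) | -a-> q1
  q1 = a.a.0 | (a.0 + (0 + 0)) | -a-> q2, -a-> q3
  q2 = a.0 | (a.0 + (0 + 0)) | -a-> q4, -a-> q5
  q3 = a.a.0 | 0 | -a-> q5
  q4 = 0 | (a.0 + (0 + 0)) | -a-> q6
  q5 = a.0 | 0 | -a-> q6
  q6 = 0 | 0 | ·
Executing aaaa from Q (initial set {q0}):
  after a @ step 1: {q1}
  after a @ step 2: {q2, q3}
  after a @ step 3: {q4, q5}
  after a @ step 4: {q6}
  — Q admits the full trace.
Executing aaaa from P (initial set {p0}):
  after a @ step 1: {p1}
  after a @ step 2: {p2, p3}
  after a @ step 3: {p4}
  after a @ step 4: ∅  — P cannot continue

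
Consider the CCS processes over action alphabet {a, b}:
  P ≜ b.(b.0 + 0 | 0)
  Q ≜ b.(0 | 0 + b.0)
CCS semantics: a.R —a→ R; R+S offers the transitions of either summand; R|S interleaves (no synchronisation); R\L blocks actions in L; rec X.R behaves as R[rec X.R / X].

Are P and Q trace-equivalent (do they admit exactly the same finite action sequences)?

YES

Reachable graph of P (3 states):
  m0 = b.(b.0 + 0 | 0) → -b-> m1
  m1 = b.0 + 0 | 0 → -b-> m2
  m2 = 0 → (no moves)
Reachable graph of Q (3 states):
  n0 = b.(0 | 0 + b.0) → -b-> n1
  n1 = 0 | 0 + b.0 → -b-> n2
  n2 = 0 → (no moves)
Coarsest stable partition (strong bisimilarity classes):
  B0 = {m0, n0}
  B1 = {m1, n1}
  B2 = {m2, n2}
m0 ∈ B0, n0 ∈ B0 → same block
Bisimilar ⇒ trace-equivalent.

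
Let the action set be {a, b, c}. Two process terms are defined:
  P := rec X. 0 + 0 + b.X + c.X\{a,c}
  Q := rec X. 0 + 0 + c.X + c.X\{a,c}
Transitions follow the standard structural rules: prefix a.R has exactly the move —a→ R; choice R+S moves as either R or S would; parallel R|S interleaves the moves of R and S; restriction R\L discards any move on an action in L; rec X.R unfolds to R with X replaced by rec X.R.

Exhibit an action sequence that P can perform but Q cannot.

Reachable graph of P (2 states):
  m0 = rec X. 0 + 0 + b.X + c.X\{a,c} ⊢ --b--▸ m0, --c--▸ m1
  m1 = (rec X. 0 + 0 + b.X + c.X\{a,c})\{a,c} ⊢ --b--▸ m1
Reachable graph of Q (2 states):
  n0 = rec X. 0 + 0 + c.X + c.X\{a,c} ⊢ --c--▸ n0, --c--▸ n1
  n1 = (rec X. 0 + 0 + c.X + c.X\{a,c})\{a,c} ⊢ (no moves)
Trace ⟨b⟩ through P, begin at {m0}:
  after b @ step 1: {m0}
  P completes σ.
Trace ⟨b⟩ through Q, begin at {n0}:
  after b @ step 1: no successor for Q

b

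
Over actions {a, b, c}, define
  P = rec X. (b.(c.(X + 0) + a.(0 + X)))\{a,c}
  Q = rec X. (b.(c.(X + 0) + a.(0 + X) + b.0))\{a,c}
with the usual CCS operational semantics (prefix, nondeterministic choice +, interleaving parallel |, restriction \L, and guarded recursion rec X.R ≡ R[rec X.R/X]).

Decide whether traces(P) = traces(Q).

LTS(P): 2 reachable states
  u0 = rec X. (b.(c.(X + 0) + a.(0 + X)))\{a,c} → -b-> u1
  u1 = (c.((rec X. (b.(c.(X + 0) + a.(0 + X)))\{a,c}) + 0) + a.(0 + (rec X. (b.(c.(X + 0) + a.(0 + X)))\{a,c})))\{a,c} → ∅
LTS(Q): 3 reachable states
  v0 = rec X. (b.(c.(X + 0) + a.(0 + X) + b.0))\{a,c} → -b-> v1
  v1 = (c.((rec X. (b.(c.(X + 0) + a.(0 + X) + b.0))\{a,c}) + 0) + a.(0 + (rec X. (b.(c.(X + 0) + a.(0 + X) + b.0))\{a,c})) + b.0)\{a,c} → -b-> v2
  v2 = 0\{a,c} → ∅
Executing bb from Q (initial set {v0}):
  step 1 (b): {v1}
  step 2 (b): {v2}
  ✓ Q
Executing bb from P (initial set {u0}):
  step 1 (b): {u1}
  step 2 (b): ∅ (P stuck)

traces(P) ≠ traces(Q) — witness ⟨bb⟩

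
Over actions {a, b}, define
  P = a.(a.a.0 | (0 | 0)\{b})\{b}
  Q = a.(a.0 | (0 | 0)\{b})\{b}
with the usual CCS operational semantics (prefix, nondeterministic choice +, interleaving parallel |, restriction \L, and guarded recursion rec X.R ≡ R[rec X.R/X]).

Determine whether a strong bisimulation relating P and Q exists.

LTS(P): 4 reachable states
  s0 = a.(a.a.0 | (0 | 0)\{b})\{b} | ··a··> s1
  s1 = (a.a.0 | (0 | 0)\{b})\{b} | ··a··> s2
  s2 = (a.0 | (0 | 0)\{b})\{b} | ··a··> s3
  s3 = (0 | (0 | 0)\{b})\{b} | stopped
LTS(Q): 3 reachable states
  t0 = a.(a.0 | (0 | 0)\{b})\{b} | ··a··> t1
  t1 = (a.0 | (0 | 0)\{b})\{b} | ··a··> t2
  t2 = (0 | (0 | 0)\{b})\{b} | stopped
Coarsest stable partition (strong bisimilarity classes):
  B0 = {s0}
  B1 = {s1, t0}
  B2 = {s2, t1}
  B3 = {s3, t2}
s0 ∈ B0, t0 ∈ B1 → different blocks

NO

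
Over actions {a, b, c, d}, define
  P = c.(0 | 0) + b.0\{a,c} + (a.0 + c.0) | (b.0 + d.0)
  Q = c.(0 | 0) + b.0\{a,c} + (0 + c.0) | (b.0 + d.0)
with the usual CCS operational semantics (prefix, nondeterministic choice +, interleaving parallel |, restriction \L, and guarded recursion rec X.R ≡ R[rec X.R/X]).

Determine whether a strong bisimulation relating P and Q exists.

NO

P's transition system — 5 states:
  p0 = c.(0 | 0) + b.0\{a,c} + (a.0 + c.0) | (b.0 + d.0) ⊢ =a=> p1, =b=> p2, =b=> p3, =c=> p1, =c=> p4, =d=> p2
  p1 = 0 | (b.0 + d.0) ⊢ =b=> p4, =d=> p4
  p2 = (a.0 + c.0) | 0 ⊢ =a=> p4, =c=> p4
  p3 = 0\{a,c} ⊢ (no moves)
  p4 = 0 | 0 ⊢ (no moves)
Q's transition system — 5 states:
  q0 = c.(0 | 0) + b.0\{a,c} + (0 + c.0) | (b.0 + d.0) ⊢ =b=> q1, =b=> q2, =c=> q3, =c=> q4, =d=> q1
  q1 = (0 + c.0) | 0 ⊢ =c=> q4
  q2 = 0\{a,c} ⊢ (no moves)
  q3 = 0 | (b.0 + d.0) ⊢ =b=> q4, =d=> q4
  q4 = 0 | 0 ⊢ (no moves)
Bisimilarity quotient blocks:
  B0 = {p0}
  B1 = {p2}
  B2 = {p3, p4, q2, q4}
  B3 = {p1, q3}
  B4 = {q0}
  B5 = {q1}
p0 ∈ B0, q0 ∈ B4 → different blocks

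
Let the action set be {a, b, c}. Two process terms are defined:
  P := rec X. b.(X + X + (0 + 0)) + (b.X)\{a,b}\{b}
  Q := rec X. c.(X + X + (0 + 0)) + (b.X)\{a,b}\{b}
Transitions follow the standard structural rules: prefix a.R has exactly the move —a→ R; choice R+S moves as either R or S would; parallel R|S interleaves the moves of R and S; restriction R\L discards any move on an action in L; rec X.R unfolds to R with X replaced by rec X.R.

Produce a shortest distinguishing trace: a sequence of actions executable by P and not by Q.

Reachable graph of P (2 states):
  m0 = rec X. b.(X + X + (0 + 0)) + (b.X)\{a,b}\{b} → -b-> m1
  m1 = (rec X. b.(X + X + (0 + 0)) + (b.X)\{a,b}\{b}) + (rec X. b.(X + X + (0 + 0)) + (b.X)\{a,b}\{b}) + (0 + 0) → -b-> m1
Reachable graph of Q (2 states):
  n0 = rec X. c.(X + X + (0 + 0)) + (b.X)\{a,b}\{b} → -c-> n1
  n1 = (rec X. c.(X + X + (0 + 0)) + (b.X)\{a,b}\{b}) + (rec X. c.(X + X + (0 + 0)) + (b.X)\{a,b}\{b}) + (0 + 0) → -c-> n1
Run σ = ⟨b⟩ on P: start {m0}
  [1] b ⇒ {m1}
  ✓ P
Run σ = ⟨b⟩ on Q: start {n0}
  [1] b ⇒ no successor for Q

b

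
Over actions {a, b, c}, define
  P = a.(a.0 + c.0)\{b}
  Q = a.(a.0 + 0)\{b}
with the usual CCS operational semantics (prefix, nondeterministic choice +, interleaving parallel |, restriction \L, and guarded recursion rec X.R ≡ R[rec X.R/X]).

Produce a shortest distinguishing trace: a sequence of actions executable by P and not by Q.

P's transition system — 3 states:
  s0 = a.(a.0 + c.0)\{b} :: =a=> s1
  s1 = (a.0 + c.0)\{b} :: =a=> s2, =c=> s2
  s2 = 0\{b} :: ∅
Q's transition system — 3 states:
  t0 = a.(a.0 + 0)\{b} :: =a=> t1
  t1 = (a.0 + 0)\{b} :: =a=> t2
  t2 = 0\{b} :: ∅
Run σ = ⟨ac⟩ on P: start {s0}
  after a @ step 1: {s1}
  after c @ step 2: {s2}
  P completes σ.
Run σ = ⟨ac⟩ on Q: start {t0}
  after a @ step 1: {t1}
  after c @ step 2: no successor for Q

ac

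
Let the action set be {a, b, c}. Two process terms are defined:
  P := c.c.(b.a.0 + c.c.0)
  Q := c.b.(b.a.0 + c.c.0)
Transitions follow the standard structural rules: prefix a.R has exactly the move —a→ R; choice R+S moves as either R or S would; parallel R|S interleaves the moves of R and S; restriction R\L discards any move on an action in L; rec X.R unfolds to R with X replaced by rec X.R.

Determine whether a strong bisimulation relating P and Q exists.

LTS(P): 6 reachable states
  p0 = c.c.(b.a.0 + c.c.0) → --c--▸ p1
  p1 = c.(b.a.0 + c.c.0) → --c--▸ p2
  p2 = b.a.0 + c.c.0 → --b--▸ p3, --c--▸ p4
  p3 = a.0 → --a--▸ p5
  p4 = c.0 → --c--▸ p5
  p5 = 0 → stopped
LTS(Q): 6 reachable states
  q0 = c.b.(b.a.0 + c.c.0) → --c--▸ q1
  q1 = b.(b.a.0 + c.c.0) → --b--▸ q2
  q2 = b.a.0 + c.c.0 → --b--▸ q3, --c--▸ q4
  q3 = a.0 → --a--▸ q5
  q4 = c.0 → --c--▸ q5
  q5 = 0 → stopped
Partition-refinement fixed point:
  B0 = {p0}
  B1 = {p1}
  B2 = {p2, q2}
  B3 = {p3, q3}
  B4 = {p5, q5}
  B5 = {p4, q4}
  B6 = {q0}
  B7 = {q1}
p0 ∈ B0, q0 ∈ B6 → different blocks

P ≁ Q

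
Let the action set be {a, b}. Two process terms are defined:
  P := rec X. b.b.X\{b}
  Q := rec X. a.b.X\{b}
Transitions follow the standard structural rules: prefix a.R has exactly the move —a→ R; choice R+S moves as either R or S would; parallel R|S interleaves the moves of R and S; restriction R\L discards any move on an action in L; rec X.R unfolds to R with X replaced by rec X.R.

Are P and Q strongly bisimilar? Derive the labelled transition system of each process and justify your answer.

not bisimilar

P's transition system — 3 states:
  p0 = rec X. b.b.X\{b} has moves ··b··> p1
  p1 = b.(rec X. b.b.X\{b})\{b} has moves ··b··> p2
  p2 = (rec X. b.b.X\{b})\{b} has moves ∅
Q's transition system — 4 states:
  q0 = rec X. a.b.X\{b} has moves ··a··> q1
  q1 = b.(rec X. a.b.X\{b})\{b} has moves ··b··> q2
  q2 = (rec X. a.b.X\{b})\{b} has moves ··a··> q3
  q3 = (b.(rec X. a.b.X\{b})\{b})\{b} has moves ∅
Coarsest stable partition (strong bisimilarity classes):
  B0 = {p0}
  B1 = {p1}
  B2 = {p2, q3}
  B3 = {q0}
  B4 = {q1}
  B5 = {q2}
p0 ∈ B0, q0 ∈ B3 → different blocks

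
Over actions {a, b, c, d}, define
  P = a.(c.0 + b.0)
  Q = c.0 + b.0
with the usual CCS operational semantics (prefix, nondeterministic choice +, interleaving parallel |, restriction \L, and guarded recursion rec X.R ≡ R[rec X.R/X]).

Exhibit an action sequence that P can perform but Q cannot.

a

Reachable graph of P (3 states):
  s0 = a.(c.0 + b.0) ⊢ --a--▸ s1
  s1 = c.0 + b.0 ⊢ --b--▸ s2, --c--▸ s2
  s2 = 0 ⊢ stopped
Reachable graph of Q (2 states):
  t0 = c.0 + b.0 ⊢ --b--▸ t1, --c--▸ t1
  t1 = 0 ⊢ stopped
Executing a from P (initial set {s0}):
  after a @ step 1: {s1}
  P completes σ.
Executing a from Q (initial set {t0}):
  after a @ step 1: no successor for Q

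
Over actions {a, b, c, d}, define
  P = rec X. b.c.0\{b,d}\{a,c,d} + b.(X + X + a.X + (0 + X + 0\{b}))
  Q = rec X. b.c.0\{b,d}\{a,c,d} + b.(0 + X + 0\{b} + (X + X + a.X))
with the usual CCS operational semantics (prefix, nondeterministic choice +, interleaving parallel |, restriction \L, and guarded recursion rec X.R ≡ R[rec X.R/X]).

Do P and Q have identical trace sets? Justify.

traces(P) = traces(Q)

Reachable graph of P (4 states):
  m0 = rec X. b.c.0\{b,d}\{a,c,d} + b.(X + X + a.X + (0 + X + 0\{b})) :: =b=> m1, =b=> m2
  m1 = (rec X. b.c.0\{b,d}\{a,c,d} + b.(X + X + a.X + (0 + X + 0\{b}))) + (rec X. b.c.0\{b,d}\{a,c,d} + b.(X + X + a.X + (0 + X + 0\{b}))) + a.(rec X. b.c.0\{b,d}\{a,c,d} + b.(X + X + a.X + (0 + X + 0\{b}))) + (0 + (rec X. b.c.0\{b,d}\{a,c,d} + b.(X + X + a.X + (0 + X + 0\{b}))) + 0\{b}) :: =a=> m0, =b=> m1, =b=> m2
  m2 = c.0\{b,d}\{a,c,d} :: =c=> m3
  m3 = 0\{b,d}\{a,c,d} :: ·
Reachable graph of Q (4 states):
  n0 = rec X. b.c.0\{b,d}\{a,c,d} + b.(0 + X + 0\{b} + (X + X + a.X)) :: =b=> n1, =b=> n2
  n1 = 0 + (rec X. b.c.0\{b,d}\{a,c,d} + b.(0 + X + 0\{b} + (X + X + a.X))) + 0\{b} + ((rec X. b.c.0\{b,d}\{a,c,d} + b.(0 + X + 0\{b} + (X + X + a.X))) + (rec X. b.c.0\{b,d}\{a,c,d} + b.(0 + X + 0\{b} + (X + X + a.X))) + a.(rec X. b.c.0\{b,d}\{a,c,d} + b.(0 + X + 0\{b} + (X + X + a.X)))) :: =a=> n0, =b=> n1, =b=> n2
  n2 = c.0\{b,d}\{a,c,d} :: =c=> n3
  n3 = 0\{b,d}\{a,c,d} :: ·
Coarsest stable partition (strong bisimilarity classes):
  B0 = {m0, n0}
  B1 = {m2, n2}
  B2 = {m3, n3}
  B3 = {m1, n1}
m0 ∈ B0, n0 ∈ B0 → same block
Bisimilar ⇒ trace-equivalent.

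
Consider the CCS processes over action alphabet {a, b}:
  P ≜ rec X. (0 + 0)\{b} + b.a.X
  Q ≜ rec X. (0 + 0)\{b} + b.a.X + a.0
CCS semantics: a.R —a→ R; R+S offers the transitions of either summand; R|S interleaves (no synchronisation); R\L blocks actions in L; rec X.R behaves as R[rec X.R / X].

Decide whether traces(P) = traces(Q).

NO — witness ⟨a⟩

P's transition system — 2 states:
  s0 = rec X. (0 + 0)\{b} + b.a.X | ··b··> s1
  s1 = a.(rec X. (0 + 0)\{b} + b.a.X) | ··a··> s0
Q's transition system — 3 states:
  t0 = rec X. (0 + 0)\{b} + b.a.X + a.0 | ··a··> t1, ··b··> t2
  t1 = 0 | ∅
  t2 = a.(rec X. (0 + 0)\{b} + b.a.X + a.0) | ··a··> t0
Run σ = ⟨a⟩ on Q: start {t0}
  [1] a ⇒ {t1}
  — Q admits the full trace.
Run σ = ⟨a⟩ on P: start {s0}
  [1] a ⇒ ∅ (P stuck)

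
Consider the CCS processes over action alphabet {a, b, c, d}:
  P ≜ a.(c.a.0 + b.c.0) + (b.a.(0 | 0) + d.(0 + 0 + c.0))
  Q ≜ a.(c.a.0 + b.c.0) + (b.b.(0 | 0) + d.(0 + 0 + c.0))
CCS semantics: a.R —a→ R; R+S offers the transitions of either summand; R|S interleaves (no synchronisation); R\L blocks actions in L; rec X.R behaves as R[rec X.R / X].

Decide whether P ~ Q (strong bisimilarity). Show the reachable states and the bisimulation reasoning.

LTS(P): 8 reachable states
  u0 = a.(c.a.0 + b.c.0) + (b.a.(0 | 0) + d.(0 + 0 + c.0)) :: -a-> u1, -b-> u2, -d-> u3
  u1 = c.a.0 + b.c.0 :: -b-> u4, -c-> u5
  u2 = a.(0 | 0) :: -a-> u6
  u3 = 0 + 0 + c.0 :: -c-> u7
  u4 = c.0 :: -c-> u7
  u5 = a.0 :: -a-> u7
  u6 = 0 | 0 :: ·
  u7 = 0 :: ·
LTS(Q): 8 reachable states
  v0 = a.(c.a.0 + b.c.0) + (b.b.(0 | 0) + d.(0 + 0 + c.0)) :: -a-> v1, -b-> v2, -d-> v3
  v1 = c.a.0 + b.c.0 :: -b-> v4, -c-> v5
  v2 = b.(0 | 0) :: -b-> v6
  v3 = 0 + 0 + c.0 :: -c-> v7
  v4 = c.0 :: -c-> v7
  v5 = a.0 :: -a-> v7
  v6 = 0 | 0 :: ·
  v7 = 0 :: ·
Coarsest stable partition (strong bisimilarity classes):
  B0 = {u0}
  B1 = {u3, u4, v3, v4}
  B2 = {u6, u7, v6, v7}
  B3 = {u1, v1}
  B4 = {u2, u5, v5}
  B5 = {v0}
  B6 = {v2}
u0 ∈ B0, v0 ∈ B5 → different blocks

NO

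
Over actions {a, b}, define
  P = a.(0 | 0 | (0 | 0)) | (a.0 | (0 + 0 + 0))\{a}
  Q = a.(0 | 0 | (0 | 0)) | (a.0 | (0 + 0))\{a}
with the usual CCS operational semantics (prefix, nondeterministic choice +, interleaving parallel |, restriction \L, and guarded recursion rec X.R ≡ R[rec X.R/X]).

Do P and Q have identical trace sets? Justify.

YES

LTS(P): 2 reachable states
  s0 = a.(0 | 0 | (0 | 0)) | (a.0 | (0 + 0 + 0))\{a} | --a--▸ s1
  s1 = 0 | 0 | (0 | 0) | (a.0 | (0 + 0 + 0))\{a} | (no moves)
LTS(Q): 2 reachable states
  t0 = a.(0 | 0 | (0 | 0)) | (a.0 | (0 + 0))\{a} | --a--▸ t1
  t1 = 0 | 0 | (0 | 0) | (a.0 | (0 + 0))\{a} | (no moves)
Partition-refinement fixed point:
  B0 = {s0, t0}
  B1 = {s1, t1}
s0 ∈ B0, t0 ∈ B0 → same block
Bisimilar ⇒ trace-equivalent.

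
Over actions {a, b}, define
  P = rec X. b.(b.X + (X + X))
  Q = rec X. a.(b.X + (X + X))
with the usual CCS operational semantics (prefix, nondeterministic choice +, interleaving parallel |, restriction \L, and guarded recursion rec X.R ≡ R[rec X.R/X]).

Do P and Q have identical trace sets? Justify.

Reachable graph of P (2 states):
  s0 = rec X. b.(b.X + (X + X)) :: —b→ s1
  s1 = b.(rec X. b.(b.X + (X + X))) + ((rec X. b.(b.X + (X + X))) + (rec X. b.(b.X + (X + X)))) :: —b→ s0, —b→ s1
Reachable graph of Q (2 states):
  t0 = rec X. a.(b.X + (X + X)) :: —a→ t1
  t1 = b.(rec X. a.(b.X + (X + X))) + ((rec X. a.(b.X + (X + X))) + (rec X. a.(b.X + (X + X)))) :: —a→ t1, —b→ t0
Run σ = ⟨b⟩ on P: start {s0}
  step 1 (b): {s1}
  — P admits the full trace.
Run σ = ⟨b⟩ on Q: start {t0}
  step 1 (b): ∅  — Q cannot continue

NO — witness ⟨b⟩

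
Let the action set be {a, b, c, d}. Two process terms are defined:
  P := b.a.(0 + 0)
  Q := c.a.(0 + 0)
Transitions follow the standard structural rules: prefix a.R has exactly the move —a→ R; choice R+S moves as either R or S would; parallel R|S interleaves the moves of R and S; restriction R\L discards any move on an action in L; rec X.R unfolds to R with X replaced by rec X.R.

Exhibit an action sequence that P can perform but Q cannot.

b

P's transition system — 3 states:
  p0 = b.a.(0 + 0) :: --b--▸ p1
  p1 = a.(0 + 0) :: --a--▸ p2
  p2 = 0 + 0 :: deadlocked
Q's transition system — 3 states:
  q0 = c.a.(0 + 0) :: --c--▸ q1
  q1 = a.(0 + 0) :: --a--▸ q2
  q2 = 0 + 0 :: deadlocked
Trace ⟨b⟩ through P, begin at {p0}:
  step 1 (b): {p1}
  P completes σ.
Trace ⟨b⟩ through Q, begin at {q0}:
  step 1 (b): ∅  — Q cannot continue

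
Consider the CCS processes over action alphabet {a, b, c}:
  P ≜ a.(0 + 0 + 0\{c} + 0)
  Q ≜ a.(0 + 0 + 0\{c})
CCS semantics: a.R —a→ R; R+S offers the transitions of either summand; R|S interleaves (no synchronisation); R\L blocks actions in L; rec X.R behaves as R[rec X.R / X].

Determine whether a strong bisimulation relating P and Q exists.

P ~ Q

Reachable graph of P (2 states):
  u0 = a.(0 + 0 + 0\{c} + 0) ⊢ ··a··> u1
  u1 = 0 + 0 + 0\{c} + 0 ⊢ (no moves)
Reachable graph of Q (2 states):
  v0 = a.(0 + 0 + 0\{c}) ⊢ ··a··> v1
  v1 = 0 + 0 + 0\{c} ⊢ (no moves)
Bisimilarity quotient blocks:
  B0 = {u0, v0}
  B1 = {u1, v1}
u0 ∈ B0, v0 ∈ B0 → same block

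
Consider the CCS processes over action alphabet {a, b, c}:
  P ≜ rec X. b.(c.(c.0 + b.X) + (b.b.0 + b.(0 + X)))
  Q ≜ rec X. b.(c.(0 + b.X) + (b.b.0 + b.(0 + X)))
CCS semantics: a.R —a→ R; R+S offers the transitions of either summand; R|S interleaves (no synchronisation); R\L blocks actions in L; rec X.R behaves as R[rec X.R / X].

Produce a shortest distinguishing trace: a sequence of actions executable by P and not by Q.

bcc

Reachable graph of P (6 states):
  p0 = rec X. b.(c.(c.0 + b.X) + (b.b.0 + b.(0 + X))) | -b-> p1
  p1 = c.(c.0 + b.(rec X. b.(c.(c.0 + b.X) + (b.b.0 + b.(0 + X))))) + (b.b.0 + b.(0 + (rec X. b.(c.(c.0 + b.X) + (b.b.0 + b.(0 + X)))))) | -b-> p2, -b-> p3, -c-> p4
  p2 = 0 + (rec X. b.(c.(c.0 + b.X) + (b.b.0 + b.(0 + X)))) | -b-> p1
  p3 = b.0 | -b-> p5
  p4 = c.0 + b.(rec X. b.(c.(c.0 + b.X) + (b.b.0 + b.(0 + X)))) | -b-> p0, -c-> p5
  p5 = 0 | stopped
Reachable graph of Q (6 states):
  q0 = rec X. b.(c.(0 + b.X) + (b.b.0 + b.(0 + X))) | -b-> q1
  q1 = c.(0 + b.(rec X. b.(c.(0 + b.X) + (b.b.0 + b.(0 + X))))) + (b.b.0 + b.(0 + (rec X. b.(c.(0 + b.X) + (b.b.0 + b.(0 + X)))))) | -b-> q2, -b-> q3, -c-> q4
  q2 = 0 + (rec X. b.(c.(0 + b.X) + (b.b.0 + b.(0 + X)))) | -b-> q1
  q3 = b.0 | -b-> q5
  q4 = 0 + b.(rec X. b.(c.(0 + b.X) + (b.b.0 + b.(0 + X)))) | -b-> q0
  q5 = 0 | stopped
Executing bcc from P (initial set {p0}):
  step 1 (b): {p1}
  step 2 (c): {p4}
  step 3 (c): {p5}
  ✓ P
Executing bcc from Q (initial set {q0}):
  step 1 (b): {q1}
  step 2 (c): {q4}
  step 3 (c): ∅ (Q stuck)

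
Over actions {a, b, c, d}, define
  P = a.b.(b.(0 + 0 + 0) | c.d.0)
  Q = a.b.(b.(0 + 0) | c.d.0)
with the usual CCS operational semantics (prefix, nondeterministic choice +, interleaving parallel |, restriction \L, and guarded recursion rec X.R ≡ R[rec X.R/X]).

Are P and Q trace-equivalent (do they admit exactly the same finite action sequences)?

trace-equivalent

Reachable graph of P (8 states):
  s0 = a.b.(b.(0 + 0 + 0) | c.d.0) :: -a-> s1
  s1 = b.(b.(0 + 0 + 0) | c.d.0) :: -b-> s2
  s2 = b.(0 + 0 + 0) | c.d.0 :: -b-> s3, -c-> s4
  s3 = (0 + 0 + 0) | c.d.0 :: -c-> s5
  s4 = b.(0 + 0 + 0) | d.0 :: -b-> s5, -d-> s6
  s5 = (0 + 0 + 0) | d.0 :: -d-> s7
  s6 = b.(0 + 0 + 0) | 0 :: -b-> s7
  s7 = (0 + 0 + 0) | 0 :: stopped
Reachable graph of Q (8 states):
  t0 = a.b.(b.(0 + 0) | c.d.0) :: -a-> t1
  t1 = b.(b.(0 + 0) | c.d.0) :: -b-> t2
  t2 = b.(0 + 0) | c.d.0 :: -b-> t3, -c-> t4
  t3 = (0 + 0) | c.d.0 :: -c-> t5
  t4 = b.(0 + 0) | d.0 :: -b-> t5, -d-> t6
  t5 = (0 + 0) | d.0 :: -d-> t7
  t6 = b.(0 + 0) | 0 :: -b-> t7
  t7 = (0 + 0) | 0 :: stopped
Bisimilarity quotient blocks:
  B0 = {s0, t0}
  B1 = {s1, t1}
  B2 = {s2, t2}
  B3 = {s3, t3}
  B4 = {s5, t5}
  B5 = {s7, t7}
  B6 = {s4, t4}
  B7 = {s6, t6}
s0 ∈ B0, t0 ∈ B0 → same block
Bisimilar ⇒ trace-equivalent.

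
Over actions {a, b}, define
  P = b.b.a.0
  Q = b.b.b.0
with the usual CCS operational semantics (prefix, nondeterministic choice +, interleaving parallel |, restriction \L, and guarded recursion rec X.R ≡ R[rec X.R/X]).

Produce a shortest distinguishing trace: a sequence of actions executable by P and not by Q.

LTS(P): 4 reachable states
  m0 = b.b.a.0 ⊢ ··b··> m1
  m1 = b.a.0 ⊢ ··b··> m2
  m2 = a.0 ⊢ ··a··> m3
  m3 = 0 ⊢ stopped
LTS(Q): 4 reachable states
  n0 = b.b.b.0 ⊢ ··b··> n1
  n1 = b.b.0 ⊢ ··b··> n2
  n2 = b.0 ⊢ ··b··> n3
  n3 = 0 ⊢ stopped
Run σ = ⟨bba⟩ on P: start {m0}
  step 1 (b): {m1}
  step 2 (b): {m2}
  step 3 (a): {m3}
  — P admits the full trace.
Run σ = ⟨bba⟩ on Q: start {n0}
  step 1 (b): {n1}
  step 2 (b): {n2}
  step 3 (a): ∅  — Q cannot continue

bba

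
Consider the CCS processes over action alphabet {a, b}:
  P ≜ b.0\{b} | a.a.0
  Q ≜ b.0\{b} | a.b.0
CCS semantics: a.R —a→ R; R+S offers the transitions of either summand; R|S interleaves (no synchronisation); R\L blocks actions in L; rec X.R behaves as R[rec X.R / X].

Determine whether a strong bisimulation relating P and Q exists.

NO

LTS(P): 6 reachable states
  s0 = b.0\{b} | a.a.0 → ··a··> s1, ··b··> s2
  s1 = b.0\{b} | a.0 → ··a··> s3, ··b··> s4
  s2 = 0\{b} | a.a.0 → ··a··> s4
  s3 = b.0\{b} | 0 → ··b··> s5
  s4 = 0\{b} | a.0 → ··a··> s5
  s5 = 0\{b} | 0 → ·
LTS(Q): 6 reachable states
  t0 = b.0\{b} | a.b.0 → ··a··> t1, ··b··> t2
  t1 = b.0\{b} | b.0 → ··b··> t3, ··b··> t4
  t2 = 0\{b} | a.b.0 → ··a··> t3
  t3 = 0\{b} | b.0 → ··b··> t5
  t4 = b.0\{b} | 0 → ··b··> t5
  t5 = 0\{b} | 0 → ·
Coarsest stable partition (strong bisimilarity classes):
  B0 = {s0}
  B1 = {s1}
  B2 = {s3, t3, t4}
  B3 = {s5, t5}
  B4 = {s4}
  B5 = {s2}
  B6 = {t0}
  B7 = {t1}
  B8 = {t2}
s0 ∈ B0, t0 ∈ B6 → different blocks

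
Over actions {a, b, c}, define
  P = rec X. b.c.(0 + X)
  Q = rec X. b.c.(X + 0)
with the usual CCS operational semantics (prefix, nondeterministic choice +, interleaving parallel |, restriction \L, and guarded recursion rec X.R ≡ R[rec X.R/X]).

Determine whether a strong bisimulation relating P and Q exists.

Reachable graph of P (3 states):
  m0 = rec X. b.c.(0 + X) :: —b→ m1
  m1 = c.(0 + (rec X. b.c.(0 + X))) :: —c→ m2
  m2 = 0 + (rec X. b.c.(0 + X)) :: —b→ m1
Reachable graph of Q (3 states):
  n0 = rec X. b.c.(X + 0) :: —b→ n1
  n1 = c.((rec X. b.c.(X + 0)) + 0) :: —c→ n2
  n2 = (rec X. b.c.(X + 0)) + 0 :: —b→ n1
Coarsest stable partition (strong bisimilarity classes):
  B0 = {m0, m2, n0, n2}
  B1 = {m1, n1}
m0 ∈ B0, n0 ∈ B0 → same block

P ~ Q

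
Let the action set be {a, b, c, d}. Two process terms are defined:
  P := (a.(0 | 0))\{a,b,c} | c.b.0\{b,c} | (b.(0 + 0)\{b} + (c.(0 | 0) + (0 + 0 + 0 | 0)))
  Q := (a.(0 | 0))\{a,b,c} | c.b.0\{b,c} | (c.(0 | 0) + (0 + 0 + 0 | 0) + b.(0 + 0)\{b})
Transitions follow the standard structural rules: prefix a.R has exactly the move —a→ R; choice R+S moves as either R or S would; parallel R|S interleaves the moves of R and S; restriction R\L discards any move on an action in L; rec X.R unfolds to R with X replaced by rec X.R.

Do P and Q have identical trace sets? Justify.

traces(P) = traces(Q)

P's transition system — 9 states:
  p0 = (a.(0 | 0))\{a,b,c} | c.b.0\{b,c} | (b.(0 + 0)\{b} + (c.(0 | 0) + (0 + 0 + 0 | 0))) → --b--▸ p1, --c--▸ p2, --c--▸ p3
  p1 = (a.(0 | 0))\{a,b,c} | c.b.0\{b,c} | (0 + 0)\{b} → --c--▸ p4
  p2 = (a.(0 | 0))\{a,b,c} | b.0\{b,c} | (b.(0 + 0)\{b} + (c.(0 | 0) + (0 + 0 + 0 | 0))) → --b--▸ p4, --b--▸ p5, --c--▸ p6
  p3 = (a.(0 | 0))\{a,b,c} | c.b.0\{b,c} | (0 | 0) → --c--▸ p6
  p4 = (a.(0 | 0))\{a,b,c} | b.0\{b,c} | (0 + 0)\{b} → --b--▸ p7
  p5 = (a.(0 | 0))\{a,b,c} | 0\{b,c} | (b.(0 + 0)\{b} + (c.(0 | 0) + (0 + 0 + 0 | 0))) → --b--▸ p7, --c--▸ p8
  p6 = (a.(0 | 0))\{a,b,c} | b.0\{b,c} | (0 | 0) → --b--▸ p8
  p7 = (a.(0 | 0))\{a,b,c} | 0\{b,c} | (0 + 0)\{b} → ∅
  p8 = (a.(0 | 0))\{a,b,c} | 0\{b,c} | (0 | 0) → ∅
Q's transition system — 9 states:
  q0 = (a.(0 | 0))\{a,b,c} | c.b.0\{b,c} | (c.(0 | 0) + (0 + 0 + 0 | 0) + b.(0 + 0)\{b}) → --b--▸ q1, --c--▸ q2, --c--▸ q3
  q1 = (a.(0 | 0))\{a,b,c} | c.b.0\{b,c} | (0 + 0)\{b} → --c--▸ q4
  q2 = (a.(0 | 0))\{a,b,c} | b.0\{b,c} | (c.(0 | 0) + (0 + 0 + 0 | 0) + b.(0 + 0)\{b}) → --b--▸ q4, --b--▸ q5, --c--▸ q6
  q3 = (a.(0 | 0))\{a,b,c} | c.b.0\{b,c} | (0 | 0) → --c--▸ q6
  q4 = (a.(0 | 0))\{a,b,c} | b.0\{b,c} | (0 + 0)\{b} → --b--▸ q7
  q5 = (a.(0 | 0))\{a,b,c} | 0\{b,c} | (c.(0 | 0) + (0 + 0 + 0 | 0) + b.(0 + 0)\{b}) → --b--▸ q7, --c--▸ q8
  q6 = (a.(0 | 0))\{a,b,c} | b.0\{b,c} | (0 | 0) → --b--▸ q8
  q7 = (a.(0 | 0))\{a,b,c} | 0\{b,c} | (0 + 0)\{b} → ∅
  q8 = (a.(0 | 0))\{a,b,c} | 0\{b,c} | (0 | 0) → ∅
Bisimilarity quotient blocks:
  B0 = {p0, q0}
  B1 = {p1, p3, q1, q3}
  B2 = {p4, p6, q4, q6}
  B3 = {p7, p8, q7, q8}
  B4 = {p2, q2}
  B5 = {p5, q5}
p0 ∈ B0, q0 ∈ B0 → same block
Bisimilar ⇒ trace-equivalent.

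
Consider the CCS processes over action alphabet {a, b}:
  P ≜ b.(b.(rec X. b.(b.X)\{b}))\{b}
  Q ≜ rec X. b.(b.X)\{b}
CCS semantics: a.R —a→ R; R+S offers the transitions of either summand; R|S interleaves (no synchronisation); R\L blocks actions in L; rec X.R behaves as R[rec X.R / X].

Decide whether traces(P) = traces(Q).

traces(P) = traces(Q)

LTS(P): 2 reachable states
  p0 = b.(b.(rec X. b.(b.X)\{b}))\{b} → --b--▸ p1
  p1 = (b.(rec X. b.(b.X)\{b}))\{b} → deadlocked
LTS(Q): 2 reachable states
  q0 = rec X. b.(b.X)\{b} → --b--▸ q1
  q1 = (b.(rec X. b.(b.X)\{b}))\{b} → deadlocked
Bisimilarity quotient blocks:
  B0 = {p0, q0}
  B1 = {p1, q1}
p0 ∈ B0, q0 ∈ B0 → same block
Bisimilar ⇒ trace-equivalent.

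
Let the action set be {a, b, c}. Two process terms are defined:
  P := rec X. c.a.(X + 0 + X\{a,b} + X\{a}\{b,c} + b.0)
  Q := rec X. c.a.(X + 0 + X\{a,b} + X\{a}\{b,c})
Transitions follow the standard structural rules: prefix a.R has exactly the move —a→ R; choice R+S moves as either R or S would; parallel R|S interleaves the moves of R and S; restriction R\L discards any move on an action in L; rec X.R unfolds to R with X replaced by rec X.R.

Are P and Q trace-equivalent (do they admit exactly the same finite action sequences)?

traces(P) ≠ traces(Q) — witness ⟨cab⟩

LTS(P): 5 reachable states
  u0 = rec X. c.a.(X + 0 + X\{a,b} + X\{a}\{b,c} + b.0) :: —c→ u1
  u1 = a.((rec X. c.a.(X + 0 + X\{a,b} + X\{a}\{b,c} + b.0)) + 0 + (rec X. c.a.(X + 0 + X\{a,b} + X\{a}\{b,c} + b.0))\{a,b} + (rec X. c.a.(X + 0 + X\{a,b} + X\{a}\{b,c} + b.0))\{a}\{b,c} + b.0) :: —a→ u2
  u2 = (rec X. c.a.(X + 0 + X\{a,b} + X\{a}\{b,c} + b.0)) + 0 + (rec X. c.a.(X + 0 + X\{a,b} + X\{a}\{b,c} + b.0))\{a,b} + (rec X. c.a.(X + 0 + X\{a,b} + X\{a}\{b,c} + b.0))\{a}\{b,c} + b.0 :: —b→ u3, —c→ u1, —c→ u4
  u3 = 0 :: ∅
  u4 = (a.((rec X. c.a.(X + 0 + X\{a,b} + X\{a}\{b,c} + b.0)) + 0 + (rec X. c.a.(X + 0 + X\{a,b} + X\{a}\{b,c} + b.0))\{a,b} + (rec X. c.a.(X + 0 + X\{a,b} + X\{a}\{b,c} + b.0))\{a}\{b,c} + b.0))\{a,b} :: ∅
LTS(Q): 4 reachable states
  v0 = rec X. c.a.(X + 0 + X\{a,b} + X\{a}\{b,c}) :: —c→ v1
  v1 = a.((rec X. c.a.(X + 0 + X\{a,b} + X\{a}\{b,c})) + 0 + (rec X. c.a.(X + 0 + X\{a,b} + X\{a}\{b,c}))\{a,b} + (rec X. c.a.(X + 0 + X\{a,b} + X\{a}\{b,c}))\{a}\{b,c}) :: —a→ v2
  v2 = (rec X. c.a.(X + 0 + X\{a,b} + X\{a}\{b,c})) + 0 + (rec X. c.a.(X + 0 + X\{a,b} + X\{a}\{b,c}))\{a,b} + (rec X. c.a.(X + 0 + X\{a,b} + X\{a}\{b,c}))\{a}\{b,c} :: —c→ v1, —c→ v3
  v3 = (a.((rec X. c.a.(X + 0 + X\{a,b} + X\{a}\{b,c})) + 0 + (rec X. c.a.(X + 0 + X\{a,b} + X\{a}\{b,c}))\{a,b} + (rec X. c.a.(X + 0 + X\{a,b} + X\{a}\{b,c}))\{a}\{b,c}))\{a,b} :: ∅
Executing cab from P (initial set {u0}):
  step 1 (c): {u1}
  step 2 (a): {u2}
  step 3 (b): {u3}
  P completes σ.
Executing cab from Q (initial set {v0}):
  step 1 (c): {v1}
  step 2 (a): {v2}
  step 3 (b): no successor for Q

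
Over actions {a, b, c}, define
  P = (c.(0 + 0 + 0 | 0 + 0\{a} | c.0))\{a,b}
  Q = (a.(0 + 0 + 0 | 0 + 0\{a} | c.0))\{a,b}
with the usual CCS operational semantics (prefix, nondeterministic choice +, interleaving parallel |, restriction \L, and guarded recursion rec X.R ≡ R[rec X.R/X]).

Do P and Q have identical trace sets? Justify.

trace-distinct — witness ⟨c⟩

LTS(P): 3 reachable states
  m0 = (c.(0 + 0 + 0 | 0 + 0\{a} | c.0))\{a,b} has moves -c-> m1
  m1 = (0 + 0 + 0 | 0 + 0\{a} | c.0)\{a,b} has moves -c-> m2
  m2 = (0\{a} | 0)\{a,b} has moves (no moves)
LTS(Q): 1 reachable states
  n0 = (a.(0 + 0 + 0 | 0 + 0\{a} | c.0))\{a,b} has moves (no moves)
Executing c from P (initial set {m0}):
  after c @ step 1: {m1}
  ✓ P
Executing c from Q (initial set {n0}):
  after c @ step 1: ∅  — Q cannot continue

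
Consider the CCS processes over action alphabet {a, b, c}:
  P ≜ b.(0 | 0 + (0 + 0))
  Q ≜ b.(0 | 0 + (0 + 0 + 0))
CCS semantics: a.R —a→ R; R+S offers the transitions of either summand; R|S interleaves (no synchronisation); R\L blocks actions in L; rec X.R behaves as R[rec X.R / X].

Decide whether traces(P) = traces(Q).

trace-equivalent

Reachable graph of P (2 states):
  u0 = b.(0 | 0 + (0 + 0)) → =b=> u1
  u1 = 0 | 0 + (0 + 0) → stopped
Reachable graph of Q (2 states):
  v0 = b.(0 | 0 + (0 + 0 + 0)) → =b=> v1
  v1 = 0 | 0 + (0 + 0 + 0) → stopped
Bisimilarity quotient blocks:
  B0 = {u0, v0}
  B1 = {u1, v1}
u0 ∈ B0, v0 ∈ B0 → same block
Bisimilar ⇒ trace-equivalent.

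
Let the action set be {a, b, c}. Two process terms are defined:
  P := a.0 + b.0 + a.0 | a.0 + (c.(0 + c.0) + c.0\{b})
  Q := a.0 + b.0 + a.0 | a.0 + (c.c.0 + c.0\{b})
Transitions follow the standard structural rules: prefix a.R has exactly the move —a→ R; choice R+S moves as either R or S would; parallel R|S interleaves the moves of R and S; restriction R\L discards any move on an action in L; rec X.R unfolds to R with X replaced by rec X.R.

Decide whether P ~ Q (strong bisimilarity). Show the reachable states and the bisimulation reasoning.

bisimilar

P's transition system — 7 states:
  p0 = a.0 + b.0 + a.0 | a.0 + (c.(0 + c.0) + c.0\{b}) | -a-> p1, -a-> p2, -a-> p3, -b-> p1, -c-> p4, -c-> p5
  p1 = 0 | ·
  p2 = 0 | a.0 | -a-> p6
  p3 = a.0 | 0 | -a-> p6
  p4 = 0 + c.0 | -c-> p1
  p5 = 0\{b} | ·
  p6 = 0 | 0 | ·
Q's transition system — 7 states:
  q0 = a.0 + b.0 + a.0 | a.0 + (c.c.0 + c.0\{b}) | -a-> q1, -a-> q2, -a-> q3, -b-> q1, -c-> q4, -c-> q5
  q1 = 0 | ·
  q2 = 0 | a.0 | -a-> q6
  q3 = a.0 | 0 | -a-> q6
  q4 = 0\{b} | ·
  q5 = c.0 | -c-> q1
  q6 = 0 | 0 | ·
Bisimilarity quotient blocks:
  B0 = {p0, q0}
  B1 = {p1, p5, p6, q1, q4, q6}
  B2 = {p4, q5}
  B3 = {p2, p3, q2, q3}
p0 ∈ B0, q0 ∈ B0 → same block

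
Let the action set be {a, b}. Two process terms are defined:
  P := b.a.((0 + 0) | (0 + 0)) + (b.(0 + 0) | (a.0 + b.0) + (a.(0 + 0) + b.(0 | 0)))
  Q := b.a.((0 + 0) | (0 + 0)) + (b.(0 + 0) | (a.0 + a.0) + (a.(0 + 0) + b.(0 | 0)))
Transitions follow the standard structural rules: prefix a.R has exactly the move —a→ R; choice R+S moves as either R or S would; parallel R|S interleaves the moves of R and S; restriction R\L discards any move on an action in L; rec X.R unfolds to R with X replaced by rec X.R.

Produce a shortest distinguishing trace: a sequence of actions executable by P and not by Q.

bb

P's transition system — 8 states:
  u0 = b.a.((0 + 0) | (0 + 0)) + (b.(0 + 0) | (a.0 + b.0) + (a.(0 + 0) + b.(0 | 0))) :: —a→ u1, —a→ u2, —b→ u2, —b→ u3, —b→ u4, —b→ u5
  u1 = 0 + 0 :: ·
  u2 = b.(0 + 0) | 0 :: —b→ u6
  u3 = (0 + 0) | (a.0 + b.0) :: —a→ u6, —b→ u6
  u4 = 0 | 0 :: ·
  u5 = a.((0 + 0) | (0 + 0)) :: —a→ u7
  u6 = (0 + 0) | 0 :: ·
  u7 = (0 + 0) | (0 + 0) :: ·
Q's transition system — 8 states:
  v0 = b.a.((0 + 0) | (0 + 0)) + (b.(0 + 0) | (a.0 + a.0) + (a.(0 + 0) + b.(0 | 0))) :: —a→ v1, —a→ v2, —b→ v3, —b→ v4, —b→ v5
  v1 = 0 + 0 :: ·
  v2 = b.(0 + 0) | 0 :: —b→ v6
  v3 = (0 + 0) | (a.0 + a.0) :: —a→ v6
  v4 = 0 | 0 :: ·
  v5 = a.((0 + 0) | (0 + 0)) :: —a→ v7
  v6 = (0 + 0) | 0 :: ·
  v7 = (0 + 0) | (0 + 0) :: ·
Executing bb from P (initial set {u0}):
  [1] b ⇒ {u2, u3, u4, u5}
  [2] b ⇒ {u6}
  ✓ P
Executing bb from Q (initial set {v0}):
  [1] b ⇒ {v3, v4, v5}
  [2] b ⇒ no successor for Q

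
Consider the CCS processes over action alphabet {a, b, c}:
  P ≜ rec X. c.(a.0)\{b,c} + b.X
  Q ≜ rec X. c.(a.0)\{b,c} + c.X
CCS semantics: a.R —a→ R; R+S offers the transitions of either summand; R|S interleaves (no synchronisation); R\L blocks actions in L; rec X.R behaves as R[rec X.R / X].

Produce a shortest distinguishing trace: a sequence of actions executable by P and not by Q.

P's transition system — 3 states:
  p0 = rec X. c.(a.0)\{b,c} + b.X ⊢ -b-> p0, -c-> p1
  p1 = (a.0)\{b,c} ⊢ -a-> p2
  p2 = 0\{b,c} ⊢ ·
Q's transition system — 3 states:
  q0 = rec X. c.(a.0)\{b,c} + c.X ⊢ -c-> q0, -c-> q1
  q1 = (a.0)\{b,c} ⊢ -a-> q2
  q2 = 0\{b,c} ⊢ ·
Trace ⟨b⟩ through P, begin at {p0}:
  step 1 (b): {p0}
  ✓ P
Trace ⟨b⟩ through Q, begin at {q0}:
  step 1 (b): ∅  — Q cannot continue

b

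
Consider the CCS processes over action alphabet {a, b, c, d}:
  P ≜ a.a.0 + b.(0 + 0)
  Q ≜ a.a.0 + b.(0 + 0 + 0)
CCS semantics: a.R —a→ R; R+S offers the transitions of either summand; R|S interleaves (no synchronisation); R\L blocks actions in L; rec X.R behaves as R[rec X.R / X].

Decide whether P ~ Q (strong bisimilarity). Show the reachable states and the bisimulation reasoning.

YES

LTS(P): 4 reachable states
  u0 = a.a.0 + b.(0 + 0) :: -a-> u1, -b-> u2
  u1 = a.0 :: -a-> u3
  u2 = 0 + 0 :: stopped
  u3 = 0 :: stopped
LTS(Q): 4 reachable states
  v0 = a.a.0 + b.(0 + 0 + 0) :: -a-> v1, -b-> v2
  v1 = a.0 :: -a-> v3
  v2 = 0 + 0 + 0 :: stopped
  v3 = 0 :: stopped
Partition-refinement fixed point:
  B0 = {u0, v0}
  B1 = {u2, u3, v2, v3}
  B2 = {u1, v1}
u0 ∈ B0, v0 ∈ B0 → same block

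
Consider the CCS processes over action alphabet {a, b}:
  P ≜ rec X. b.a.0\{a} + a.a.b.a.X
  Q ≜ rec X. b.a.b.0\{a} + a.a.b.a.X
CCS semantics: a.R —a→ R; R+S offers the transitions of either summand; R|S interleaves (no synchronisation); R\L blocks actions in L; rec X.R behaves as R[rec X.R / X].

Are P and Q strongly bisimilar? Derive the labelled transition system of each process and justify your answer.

Reachable graph of P (6 states):
  m0 = rec X. b.a.0\{a} + a.a.b.a.X :: ··a··> m1, ··b··> m2
  m1 = a.b.a.(rec X. b.a.0\{a} + a.a.b.a.X) :: ··a··> m3
  m2 = a.0\{a} :: ··a··> m4
  m3 = b.a.(rec X. b.a.0\{a} + a.a.b.a.X) :: ··b··> m5
  m4 = 0\{a} :: ∅
  m5 = a.(rec X. b.a.0\{a} + a.a.b.a.X) :: ··a··> m0
Reachable graph of Q (7 states):
  n0 = rec X. b.a.b.0\{a} + a.a.b.a.X :: ··a··> n1, ··b··> n2
  n1 = a.b.a.(rec X. b.a.b.0\{a} + a.a.b.a.X) :: ··a··> n3
  n2 = a.b.0\{a} :: ··a··> n4
  n3 = b.a.(rec X. b.a.b.0\{a} + a.a.b.a.X) :: ··b··> n5
  n4 = b.0\{a} :: ··b··> n6
  n5 = a.(rec X. b.a.b.0\{a} + a.a.b.a.X) :: ··a··> n0
  n6 = 0\{a} :: ∅
Partition-refinement fixed point:
  B0 = {m0}
  B1 = {m1}
  B2 = {m3}
  B3 = {m5}
  B4 = {m2}
  B5 = {m4, n6}
  B6 = {n0}
  B7 = {n1}
  B8 = {n3}
  B9 = {n5}
  B10 = {n2}
  B11 = {n4}
m0 ∈ B0, n0 ∈ B6 → different blocks

P ≁ Q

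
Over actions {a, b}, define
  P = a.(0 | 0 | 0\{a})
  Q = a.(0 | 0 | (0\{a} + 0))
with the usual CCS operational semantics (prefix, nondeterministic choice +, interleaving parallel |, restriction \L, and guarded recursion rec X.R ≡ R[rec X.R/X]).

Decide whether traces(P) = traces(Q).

traces(P) = traces(Q)

LTS(P): 2 reachable states
  p0 = a.(0 | 0 | 0\{a}) | -a-> p1
  p1 = 0 | 0 | 0\{a} | deadlocked
LTS(Q): 2 reachable states
  q0 = a.(0 | 0 | (0\{a} + 0)) | -a-> q1
  q1 = 0 | 0 | (0\{a} + 0) | deadlocked
Partition-refinement fixed point:
  B0 = {p0, q0}
  B1 = {p1, q1}
p0 ∈ B0, q0 ∈ B0 → same block
Bisimilar ⇒ trace-equivalent.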